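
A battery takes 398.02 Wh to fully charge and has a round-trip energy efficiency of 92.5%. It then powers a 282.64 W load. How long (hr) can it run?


Step 1: E_discharge = eta/100 * E_charge = 92.5/100 * 398.02 = 368.17 Wh
Step 2: t = E_discharge / P = 368.17 / 282.64 = 1.303 hr

1.303 hr


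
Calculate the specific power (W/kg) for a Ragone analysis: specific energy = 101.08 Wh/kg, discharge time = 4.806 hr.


P_specific = E / t = 101.08 / 4.806 = 21.03 W/kg

21.03 W/kg


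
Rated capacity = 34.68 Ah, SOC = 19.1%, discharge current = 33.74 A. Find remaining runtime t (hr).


Step 1: remaining = SOC/100 * C_total = 19.1/100 * 34.68 = 6.6239 Ah
Step 2: t = remaining / I = 6.6239 / 33.74 = 0.1963 hr

0.1963 hr


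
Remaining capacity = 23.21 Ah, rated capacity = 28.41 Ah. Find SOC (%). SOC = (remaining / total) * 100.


SOC% = 23.21 / 28.41 * 100 = 81.70%

81.70%


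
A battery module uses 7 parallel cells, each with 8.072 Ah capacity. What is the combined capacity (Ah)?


C_total = 7 * 8.072 = 56.504 Ah

56.504 Ah


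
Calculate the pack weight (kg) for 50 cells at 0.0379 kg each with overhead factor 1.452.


Cell mass sum = 50 * 0.0379 = 1.895 kg
With overhead 1.452: m_pack = 1.895 * 1.452 = 2.752 kg

2.752 kg


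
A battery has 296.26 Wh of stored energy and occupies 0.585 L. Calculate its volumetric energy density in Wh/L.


Volumetric ED = 296.26 Wh / 0.585 L = 506.4 Wh/L

506.4 Wh/L


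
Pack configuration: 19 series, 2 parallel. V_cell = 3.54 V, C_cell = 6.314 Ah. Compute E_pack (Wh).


V_pack = 19 * 3.54 = 67.26 V
C_pack = 2 * 6.314 = 12.628 Ah
E = V_pack * C_pack = 67.26 * 12.628 = 849.4 Wh

849.4 Wh


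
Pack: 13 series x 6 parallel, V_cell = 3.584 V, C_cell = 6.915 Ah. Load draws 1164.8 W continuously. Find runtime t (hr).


Step 1: E_pack = Ns * V_cell * Np * C_cell = 13 * 3.584 * 6 * 6.915 = 1933.1 Wh
Step 2: t = E_pack / P = 1933.1 / 1164.8 = 1.660 hr

1.660 hr


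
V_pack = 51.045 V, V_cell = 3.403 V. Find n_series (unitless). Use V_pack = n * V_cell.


Rearranging: n = V_pack / V_cell = 51.045 / 3.403 = 15 cells

15


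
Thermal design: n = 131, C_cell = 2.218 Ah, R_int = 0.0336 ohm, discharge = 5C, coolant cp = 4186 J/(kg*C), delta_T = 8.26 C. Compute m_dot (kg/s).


Step 1: I = 5 * 2.218 = 11.09 A
Step 2: Q_cell = I^2 * R = 11.09^2 * 0.0336 = 4.1324 W
Step 3: Q_total = 131 * 4.1324 = 541.34 W
Step 4: m_dot = Q_total / (cp * dT) = 541.34 / (4186 * 8.26) = 0.01566 kg/s

0.01566 kg/s


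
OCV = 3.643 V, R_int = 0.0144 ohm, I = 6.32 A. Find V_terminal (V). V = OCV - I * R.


V = OCV - I*R = 3.643 - 6.32 * 0.0144 = 3.552 V

3.552 V


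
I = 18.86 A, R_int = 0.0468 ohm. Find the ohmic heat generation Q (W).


I^2 = 355.7
Q = 355.7 * 0.0468 = 16.65 W

16.65 W


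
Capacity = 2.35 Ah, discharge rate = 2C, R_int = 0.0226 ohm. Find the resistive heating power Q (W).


Step 1: I = C_rate * capacity = 2 * 2.35 = 4.7 A
Step 2: Q = I^2 * R = 4.7^2 * 0.0226 = 22.09 * 0.0226 = 0.4992 W

0.4992 W


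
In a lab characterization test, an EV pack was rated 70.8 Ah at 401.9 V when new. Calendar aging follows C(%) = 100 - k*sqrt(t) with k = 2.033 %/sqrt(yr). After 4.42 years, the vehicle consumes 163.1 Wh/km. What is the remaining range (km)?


Step 1: capacity retention = 100 - 2.033 * sqrt(4.42) = 100 - 2.033 * 2.1024 = 95.726%
Step 2: C_now = 70.8 * 95.726/100 = 67.774 Ah
Step 3: E_pack = V * C_now = 401.9 * 67.774 = 27238 Wh
Step 4: range = E_pack / consumption = 27238 / 163.1 = 167.0 km

167.0 km


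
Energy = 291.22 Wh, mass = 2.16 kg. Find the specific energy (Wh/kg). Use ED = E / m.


Specific energy = 291.22 Wh / 2.16 kg = 134.8 Wh/kg

134.8 Wh/kg


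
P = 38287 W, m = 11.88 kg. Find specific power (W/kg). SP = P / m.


Specific power = 38287 W / 11.88 kg = 3223 W/kg

3223 W/kg


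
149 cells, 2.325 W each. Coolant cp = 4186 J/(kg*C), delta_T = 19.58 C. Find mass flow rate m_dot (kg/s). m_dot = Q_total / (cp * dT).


Step 1: Total heat Q = 149 * 2.325 W = 346.43 W
Step 2: denom = cp * dT = 4186 * 19.58 = 81962
Step 3: m_dot = 346.43 / 81962 = 0.004227 kg/s

0.004227 kg/s


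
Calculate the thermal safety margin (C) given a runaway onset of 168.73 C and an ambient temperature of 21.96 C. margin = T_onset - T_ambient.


Safety margin = 168.73 C - 21.96 C = 146.77 C

146.77 C


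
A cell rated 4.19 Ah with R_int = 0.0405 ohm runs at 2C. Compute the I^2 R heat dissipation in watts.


Step 1: I = C_rate * capacity = 2 * 4.19 = 8.38 A
Step 2: Q = I^2 * R = 8.38^2 * 0.0405 = 70.224 * 0.0405 = 2.844 W

2.844 W


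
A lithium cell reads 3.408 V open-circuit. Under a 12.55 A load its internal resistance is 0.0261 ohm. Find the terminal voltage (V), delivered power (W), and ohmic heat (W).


Step 1: V_terminal = OCV - I*R = 3.408 - 12.55 * 0.0261 = 3.0804 V
Step 2: P_out = V_terminal * I = 3.0804 * 12.55 = 38.66 W
Step 3: Q = I^2 * R = 12.55^2 * 0.0261 = 4.111 W

V=3.0804 V, P=38.66 W, Q=4.111 W


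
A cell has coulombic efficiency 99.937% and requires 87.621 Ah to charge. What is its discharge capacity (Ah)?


Q_dis = eta/100 * Q_chg = 99.937/100 * 87.621 = 87.57 Ah

87.57 Ah


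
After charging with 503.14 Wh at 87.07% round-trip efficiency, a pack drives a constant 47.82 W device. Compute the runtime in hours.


Step 1: E_discharge = eta/100 * E_charge = 87.07/100 * 503.14 = 438.08 Wh
Step 2: t = E_discharge / P = 438.08 / 47.82 = 9.161 hr

9.161 hr


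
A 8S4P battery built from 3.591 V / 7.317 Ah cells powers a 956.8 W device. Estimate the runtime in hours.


Step 1: E_pack = Ns * V_cell * Np * C_cell = 8 * 3.591 * 4 * 7.317 = 840.81 Wh
Step 2: t = E_pack / P = 840.81 / 956.8 = 0.8788 hr

0.8788 hr


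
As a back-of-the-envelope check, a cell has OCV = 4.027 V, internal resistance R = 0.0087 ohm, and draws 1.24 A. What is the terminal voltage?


V = OCV - I*R = 4.027 - 1.24 * 0.0087 = 4.016 V

4.016 V


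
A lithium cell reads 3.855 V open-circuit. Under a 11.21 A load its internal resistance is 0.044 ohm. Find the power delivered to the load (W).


Step 1: V_terminal = OCV - I*R = 3.855 - 11.21 * 0.044 = 3.3618 V
Step 2: P_out = V_terminal * I = 3.3618 * 11.21 = 37.69 W

37.69 W


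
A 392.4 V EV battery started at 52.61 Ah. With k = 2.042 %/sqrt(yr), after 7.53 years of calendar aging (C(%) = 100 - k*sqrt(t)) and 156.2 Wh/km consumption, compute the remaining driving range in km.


Step 1: capacity retention = 100 - 2.042 * sqrt(7.53) = 100 - 2.042 * 2.7441 = 94.397%
Step 2: C_now = 52.61 * 94.397/100 = 49.662 Ah
Step 3: E_pack = V * C_now = 392.4 * 49.662 = 19487 Wh
Step 4: range = E_pack / consumption = 19487 / 156.2 = 124.8 km

124.8 km


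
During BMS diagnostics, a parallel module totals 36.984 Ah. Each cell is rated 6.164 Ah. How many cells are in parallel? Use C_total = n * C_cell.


n = C_total / C_cell = 36.984 / 6.164 = 6

6


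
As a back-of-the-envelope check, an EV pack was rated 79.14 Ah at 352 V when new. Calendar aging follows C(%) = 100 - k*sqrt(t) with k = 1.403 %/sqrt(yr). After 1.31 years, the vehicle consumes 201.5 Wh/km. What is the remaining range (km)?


Step 1: capacity retention = 100 - 1.403 * sqrt(1.31) = 100 - 1.403 * 1.1446 = 98.394%
Step 2: C_now = 79.14 * 98.394/100 = 77.869 Ah
Step 3: E_pack = V * C_now = 352 * 77.869 = 27410 Wh
Step 4: range = E_pack / consumption = 27410 / 201.5 = 136.0 km

136.0 km


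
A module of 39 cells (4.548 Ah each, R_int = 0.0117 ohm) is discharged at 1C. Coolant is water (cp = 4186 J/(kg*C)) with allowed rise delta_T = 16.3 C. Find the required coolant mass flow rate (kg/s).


Step 1: I = 1 * 4.548 = 4.548 A
Step 2: Q_cell = I^2 * R = 4.548^2 * 0.0117 = 0.24201 W
Step 3: Q_total = 39 * 0.24201 = 9.4384 W
Step 4: m_dot = Q_total / (cp * dT) = 9.4384 / (4186 * 16.3) = 1.383e-04 kg/s

1.383e-04 kg/s


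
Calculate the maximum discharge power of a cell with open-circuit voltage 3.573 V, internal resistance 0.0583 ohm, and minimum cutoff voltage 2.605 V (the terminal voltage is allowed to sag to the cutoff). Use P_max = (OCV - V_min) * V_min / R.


P_max = (OCV - V_min) * V_min / R = (3.573 - 2.605) * 2.605 / 0.0583 = 0.968 * 2.605 / 0.0583 = 43.25 W

43.25 W


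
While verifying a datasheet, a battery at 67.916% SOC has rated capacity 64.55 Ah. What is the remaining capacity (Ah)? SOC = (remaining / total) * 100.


remaining = SOC / 100 * total = 67.916 / 100 * 64.55 = 43.84 Ah

43.84 Ah


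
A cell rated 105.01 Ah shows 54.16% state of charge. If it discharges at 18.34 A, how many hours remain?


Step 1: remaining = SOC/100 * C_total = 54.16/100 * 105.01 = 56.873 Ah
Step 2: t = remaining / I = 56.873 / 18.34 = 3.101 hr

3.101 hr


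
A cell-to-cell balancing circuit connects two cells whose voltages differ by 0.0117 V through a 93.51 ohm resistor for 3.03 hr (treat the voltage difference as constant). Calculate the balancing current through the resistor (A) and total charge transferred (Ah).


First, Ohm's law: I_bal = 0.0117 V / 93.51 ohm = 1.2512e-04 A
Then Q = I * t = 1.2512e-04 A * 3.03 hr = 3.791e-04 Ah

I=1.2512e-04 A, Q=3.791e-04 Ah


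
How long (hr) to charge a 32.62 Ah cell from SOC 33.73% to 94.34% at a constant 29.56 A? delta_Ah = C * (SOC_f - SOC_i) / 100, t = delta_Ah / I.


Step 1: dSOC = 94.34% - 33.73% = 60.61%
Step 2: delta_Ah = 32.62 * 60.61 / 100 = 19.771 Ah
Step 3: t = 19.771 / 29.56 = 0.6688 hr

0.6688 hr


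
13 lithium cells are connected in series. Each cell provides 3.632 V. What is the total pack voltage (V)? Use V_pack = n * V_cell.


Series voltages add: 13 * 3.632 V = 47.216 V

47.216 V


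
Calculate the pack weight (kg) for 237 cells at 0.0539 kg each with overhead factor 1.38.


Cell mass sum = 237 * 0.0539 = 12.774 kg
With overhead 1.38: m_pack = 12.774 * 1.38 = 17.63 kg

17.63 kg


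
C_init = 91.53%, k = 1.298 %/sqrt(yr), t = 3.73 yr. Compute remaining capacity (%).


Step 1: sqrt(3.73 yr) = 1.9313
Step 2: drop = 1.298 * 1.9313 = 2.5068
Step 3: C_final = 91.53 - 2.5068 = 89.02%

89.02%


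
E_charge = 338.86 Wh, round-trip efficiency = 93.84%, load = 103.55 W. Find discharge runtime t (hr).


Step 1: E_discharge = eta/100 * E_charge = 93.84/100 * 338.86 = 317.99 Wh
Step 2: t = E_discharge / P = 317.99 / 103.55 = 3.071 hr

3.071 hr


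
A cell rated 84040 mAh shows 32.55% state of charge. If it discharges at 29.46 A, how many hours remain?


Convert: C_total = 84040 mAh = 84.04 Ah
Step 1: remaining = SOC/100 * C_total = 32.55/100 * 84.04 = 27.355 Ah
Step 2: t = remaining / I = 27.355 / 29.46 = 0.9285 hr

0.9285 hr


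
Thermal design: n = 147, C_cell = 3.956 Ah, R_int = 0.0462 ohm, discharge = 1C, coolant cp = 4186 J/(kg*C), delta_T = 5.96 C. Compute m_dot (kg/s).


Step 1: I = 1 * 3.956 = 3.956 A
Step 2: Q_cell = I^2 * R = 3.956^2 * 0.0462 = 0.72303 W
Step 3: Q_total = 147 * 0.72303 = 106.29 W
Step 4: m_dot = Q_total / (cp * dT) = 106.29 / (4186 * 5.96) = 0.004260 kg/s

0.004260 kg/s


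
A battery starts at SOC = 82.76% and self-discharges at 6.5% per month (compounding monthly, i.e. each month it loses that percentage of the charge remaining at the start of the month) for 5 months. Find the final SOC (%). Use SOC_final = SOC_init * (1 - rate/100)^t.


decay = (1 - 6.5/100)^5 = 0.71459
SOC_final = 82.76 * 0.71459 = 59.14%

59.14%


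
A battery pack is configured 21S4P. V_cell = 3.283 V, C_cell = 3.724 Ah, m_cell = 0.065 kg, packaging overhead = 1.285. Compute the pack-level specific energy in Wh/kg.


Step 1: V_pack = 21 * 3.283 = 68.943 V
Step 2: C_pack = 4 * 3.724 = 14.896 Ah
Step 3: E_pack = V_pack * C_pack = 68.943 * 14.896 = 1027 Wh
Step 4: m_pack = 21 * 4 * 0.065 * 1.285 = 7.0161 kg
Step 5: ED = E_pack / m_pack = 1027 / 7.0161 = 146.4 Wh/kg

146.4 Wh/kg


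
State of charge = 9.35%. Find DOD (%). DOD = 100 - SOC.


DOD = 100 - SOC = 100 - 9.35 = 90.65%

90.65%


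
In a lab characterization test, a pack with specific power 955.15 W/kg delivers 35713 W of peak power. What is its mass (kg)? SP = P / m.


m = P / SP = 35713 / 955.15 = 37.39 kg

37.39 kg


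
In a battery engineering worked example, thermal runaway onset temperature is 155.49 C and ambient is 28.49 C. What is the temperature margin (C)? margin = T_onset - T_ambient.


Safety margin = 155.49 C - 28.49 C = 127 C

127 C


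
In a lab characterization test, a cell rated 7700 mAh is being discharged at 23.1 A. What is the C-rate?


Convert: capacity = 7700 mAh = 7.7 Ah
Rearranging: C_rate = 23.1 / 7.7 = 3C

3C


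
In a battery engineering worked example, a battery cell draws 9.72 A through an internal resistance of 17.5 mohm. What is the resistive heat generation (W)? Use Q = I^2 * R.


Convert: R = 17.5 mohm = 0.0175 ohm
I^2 = 94.478
Q = 94.478 * 0.0175 = 1.653 W

1.653 W


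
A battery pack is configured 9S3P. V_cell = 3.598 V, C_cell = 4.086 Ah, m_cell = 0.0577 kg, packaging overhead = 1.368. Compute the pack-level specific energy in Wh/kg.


Step 1: V_pack = 9 * 3.598 = 32.382 V
Step 2: C_pack = 3 * 4.086 = 12.258 Ah
Step 3: E_pack = V_pack * C_pack = 32.382 * 12.258 = 396.94 Wh
Step 4: m_pack = 9 * 3 * 0.0577 * 1.368 = 2.1312 kg
Step 5: ED = E_pack / m_pack = 396.94 / 2.1312 = 186.3 Wh/kg

186.3 Wh/kg


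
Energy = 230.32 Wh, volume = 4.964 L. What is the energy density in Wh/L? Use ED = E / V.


ED = E / V = 230.32 / 4.964 = 46.40 Wh/L

46.40 Wh/L


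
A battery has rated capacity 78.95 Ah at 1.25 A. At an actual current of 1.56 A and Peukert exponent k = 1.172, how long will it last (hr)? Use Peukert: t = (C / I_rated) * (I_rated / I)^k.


Step 1: t_rated = C / I_rated = 78.95 / 1.25 = 63.16 hr
Step 2: ratio = 1.25 / 1.56 = 0.80128
Step 3: ratio^k = 0.80128^1.172 = 0.77132
Step 4: t = t_rated * ratio^k = 63.16 * 0.77132 = 48.72 hr

48.72 hr


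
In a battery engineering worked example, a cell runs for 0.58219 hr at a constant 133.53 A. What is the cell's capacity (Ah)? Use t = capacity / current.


C = I * t = 133.53 * 0.58219 = 77.74 Ah

77.74 Ah


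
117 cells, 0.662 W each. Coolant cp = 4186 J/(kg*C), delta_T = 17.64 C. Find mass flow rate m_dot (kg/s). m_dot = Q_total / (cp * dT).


Q_total = 117 * 0.662 = 77.454 W
m_dot = Q_total / (cp * dT) = 77.454 / (4186 * 17.64) = 0.001049 kg/s

0.001049 kg/s


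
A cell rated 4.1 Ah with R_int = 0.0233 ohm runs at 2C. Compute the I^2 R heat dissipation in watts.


Step 1: I = C_rate * capacity = 2 * 4.1 = 8.2 A
Step 2: Q = I^2 * R = 8.2^2 * 0.0233 = 67.24 * 0.0233 = 1.567 W

1.567 W


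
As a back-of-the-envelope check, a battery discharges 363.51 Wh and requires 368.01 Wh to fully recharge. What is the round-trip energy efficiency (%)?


eta_e = E_dis / E_chg * 100 = 363.51 / 368.01 * 100 = 98.78%

98.78%


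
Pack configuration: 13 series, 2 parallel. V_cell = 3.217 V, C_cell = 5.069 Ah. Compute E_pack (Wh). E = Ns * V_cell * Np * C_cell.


V_pack = 13 * 3.217 = 41.821 V
C_pack = 2 * 5.069 = 10.138 Ah
E = V_pack * C_pack = 41.821 * 10.138 = 424.0 Wh

424.0 Wh


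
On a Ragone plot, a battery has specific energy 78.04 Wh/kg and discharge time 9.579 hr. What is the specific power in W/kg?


P_specific = E / t = 78.04 / 9.579 = 8.147 W/kg

8.147 W/kg


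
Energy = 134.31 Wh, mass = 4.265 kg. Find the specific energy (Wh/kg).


Specific energy = 134.31 Wh / 4.265 kg = 31.49 Wh/kg

31.49 Wh/kg


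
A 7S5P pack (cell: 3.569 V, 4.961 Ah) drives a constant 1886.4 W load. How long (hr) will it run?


Step 1: E_pack = Ns * V_cell * Np * C_cell = 7 * 3.569 * 5 * 4.961 = 619.7 Wh
Step 2: t = E_pack / P = 619.7 / 1886.4 = 0.3285 hr

0.3285 hr


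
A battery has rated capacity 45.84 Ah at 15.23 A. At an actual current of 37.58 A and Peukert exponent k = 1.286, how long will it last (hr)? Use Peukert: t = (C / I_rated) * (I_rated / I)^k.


Step 1: t_rated = C / I_rated = 45.84 / 15.23 = 3.0098 hr
Step 2: ratio = 15.23 / 37.58 = 0.40527
Step 3: ratio^k = 0.40527^1.286 = 0.31301
Step 4: t = t_rated * ratio^k = 3.0098 * 0.31301 = 0.9421 hr

0.9421 hr


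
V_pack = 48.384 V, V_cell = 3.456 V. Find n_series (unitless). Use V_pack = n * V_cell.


Rearranging: n = V_pack / V_cell = 48.384 / 3.456 = 14 cells

14


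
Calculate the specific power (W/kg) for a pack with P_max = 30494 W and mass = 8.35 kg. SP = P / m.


Specific power = 30494 W / 8.35 kg = 3652 W/kg

3652 W/kg


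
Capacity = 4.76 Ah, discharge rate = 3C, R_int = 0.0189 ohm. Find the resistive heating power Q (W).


Step 1: I = C_rate * capacity = 3 * 4.76 = 14.28 A
Step 2: Q = I^2 * R = 14.28^2 * 0.0189 = 203.92 * 0.0189 = 3.854 W

3.854 W


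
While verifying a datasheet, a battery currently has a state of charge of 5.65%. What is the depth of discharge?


Complement of SOC: DOD = 100% - 5.65% = 94.35%

94.35%


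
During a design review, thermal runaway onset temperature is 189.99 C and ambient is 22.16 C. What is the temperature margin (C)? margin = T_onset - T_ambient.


margin = T_onset - T_ambient = 189.99 - 22.16 = 167.83 C

167.83 C


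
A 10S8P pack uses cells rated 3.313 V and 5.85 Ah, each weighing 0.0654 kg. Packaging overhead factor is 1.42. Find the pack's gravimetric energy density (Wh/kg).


Step 1: V_pack = 10 * 3.313 = 33.13 V
Step 2: C_pack = 8 * 5.85 = 46.8 Ah
Step 3: E_pack = V_pack * C_pack = 33.13 * 46.8 = 1550.5 Wh
Step 4: m_pack = 10 * 8 * 0.0654 * 1.42 = 7.4294 kg
Step 5: ED = E_pack / m_pack = 1550.5 / 7.4294 = 208.7 Wh/kg

208.7 Wh/kg


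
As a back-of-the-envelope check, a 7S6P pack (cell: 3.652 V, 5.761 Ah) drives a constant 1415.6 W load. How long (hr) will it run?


Step 1: E_pack = Ns * V_cell * Np * C_cell = 7 * 3.652 * 6 * 5.761 = 883.65 Wh
Step 2: t = E_pack / P = 883.65 / 1415.6 = 0.6242 hr

0.6242 hr


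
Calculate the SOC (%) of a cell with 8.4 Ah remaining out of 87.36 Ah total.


SOC% = 8.4 / 87.36 * 100 = 9.615%

9.615%


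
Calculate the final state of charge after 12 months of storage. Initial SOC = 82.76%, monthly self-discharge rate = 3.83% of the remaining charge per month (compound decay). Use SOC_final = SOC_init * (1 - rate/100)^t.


Monthly retention factor = 1 - 3.83/100 = 0.9617
Over 12 months: factor^12 = 0.62586
SOC_final = 82.76 * 0.62586 = 51.80%

51.80%


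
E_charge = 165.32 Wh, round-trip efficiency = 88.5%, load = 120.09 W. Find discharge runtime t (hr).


Step 1: E_discharge = eta/100 * E_charge = 88.5/100 * 165.32 = 146.31 Wh
Step 2: t = E_discharge / P = 146.31 / 120.09 = 1.218 hr

1.218 hr


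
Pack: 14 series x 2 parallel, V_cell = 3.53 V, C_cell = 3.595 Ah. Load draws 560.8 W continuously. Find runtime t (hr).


Step 1: E_pack = Ns * V_cell * Np * C_cell = 14 * 3.53 * 2 * 3.595 = 355.33 Wh
Step 2: t = E_pack / P = 355.33 / 560.8 = 0.6336 hr

0.6336 hr


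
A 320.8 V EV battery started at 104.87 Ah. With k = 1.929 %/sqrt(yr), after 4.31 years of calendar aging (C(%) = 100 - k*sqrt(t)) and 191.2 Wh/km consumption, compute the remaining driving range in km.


Step 1: capacity retention = 100 - 1.929 * sqrt(4.31) = 100 - 1.929 * 2.0761 = 95.995%
Step 2: C_now = 104.87 * 95.995/100 = 100.67 Ah
Step 3: E_pack = V * C_now = 320.8 * 100.67 = 32295 Wh
Step 4: range = E_pack / consumption = 32295 / 191.2 = 168.9 km

168.9 km


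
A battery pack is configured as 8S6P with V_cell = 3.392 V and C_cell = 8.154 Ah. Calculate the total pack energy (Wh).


E = Ns * Vcell * Np * Ccell = 8 * 3.392 * 6 * 8.154 = 1328 Wh

1328 Wh


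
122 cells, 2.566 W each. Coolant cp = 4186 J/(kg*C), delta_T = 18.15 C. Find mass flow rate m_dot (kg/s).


Step 1: Total heat Q = 122 * 2.566 W = 313.05 W
Step 2: denom = cp * dT = 4186 * 18.15 = 75976
Step 3: m_dot = 313.05 / 75976 = 0.004120 kg/s

0.004120 kg/s


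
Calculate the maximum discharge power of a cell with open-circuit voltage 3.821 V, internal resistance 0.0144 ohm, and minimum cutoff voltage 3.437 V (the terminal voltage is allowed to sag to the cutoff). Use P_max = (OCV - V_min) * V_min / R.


P_max = (OCV - V_min) * V_min / R = (3.821 - 3.437) * 3.437 / 0.0144 = 0.384 * 3.437 / 0.0144 = 91.65 W

91.65 W


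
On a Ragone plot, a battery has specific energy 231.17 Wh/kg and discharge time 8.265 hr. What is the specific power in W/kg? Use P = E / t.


Specific power = 231.17 Wh/kg / 8.265 hr = 27.97 W/kg

27.97 W/kg


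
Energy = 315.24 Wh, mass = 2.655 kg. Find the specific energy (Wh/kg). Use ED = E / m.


Specific energy = 315.24 Wh / 2.655 kg = 118.7 Wh/kg

118.7 Wh/kg


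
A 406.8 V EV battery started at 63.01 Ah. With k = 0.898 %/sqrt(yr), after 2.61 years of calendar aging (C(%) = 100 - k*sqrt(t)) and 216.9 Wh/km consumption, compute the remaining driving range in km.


Step 1: capacity retention = 100 - 0.898 * sqrt(2.61) = 100 - 0.898 * 1.6155 = 98.549%
Step 2: C_now = 63.01 * 98.549/100 = 62.096 Ah
Step 3: E_pack = V * C_now = 406.8 * 62.096 = 25261 Wh
Step 4: range = E_pack / consumption = 25261 / 216.9 = 116.5 km

116.5 km


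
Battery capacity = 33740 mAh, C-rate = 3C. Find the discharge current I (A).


Convert: capacity = 33740 mAh = 33.74 Ah
At 3C: I = 3 * 33.74 Ah = 101.22 A

101.22 A


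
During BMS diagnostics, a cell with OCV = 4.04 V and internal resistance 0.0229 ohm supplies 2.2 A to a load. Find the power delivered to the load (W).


Step 1: V_terminal = OCV - I*R = 4.04 - 2.2 * 0.0229 = 3.9896 V
Step 2: P_out = V_terminal * I = 3.9896 * 2.2 = 8.777 W

8.777 W


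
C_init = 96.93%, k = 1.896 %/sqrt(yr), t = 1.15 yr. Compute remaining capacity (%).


sqrt(t) = sqrt(1.15) = 1.0724
C_final = 96.93 - 1.896 * 1.0724 = 94.90%

94.90%


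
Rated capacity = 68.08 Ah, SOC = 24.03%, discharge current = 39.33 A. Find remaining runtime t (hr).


Step 1: remaining = SOC/100 * C_total = 24.03/100 * 68.08 = 16.36 Ah
Step 2: t = remaining / I = 16.36 / 39.33 = 0.4160 hr

0.4160 hr


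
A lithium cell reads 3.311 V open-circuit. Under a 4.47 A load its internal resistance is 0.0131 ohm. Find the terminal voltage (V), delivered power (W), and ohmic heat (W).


Step 1: V_terminal = OCV - I*R = 3.311 - 4.47 * 0.0131 = 3.2524 V
Step 2: P_out = V_terminal * I = 3.2524 * 4.47 = 14.54 W
Step 3: Q = I^2 * R = 4.47^2 * 0.0131 = 0.2617 W

V=3.2524 V, P=14.54 W, Q=0.2617 W


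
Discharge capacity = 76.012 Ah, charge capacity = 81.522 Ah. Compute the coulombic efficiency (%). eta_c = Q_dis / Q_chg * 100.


Coulombic efficiency = 76.012/81.522 * 100% = 93.24%

93.24%


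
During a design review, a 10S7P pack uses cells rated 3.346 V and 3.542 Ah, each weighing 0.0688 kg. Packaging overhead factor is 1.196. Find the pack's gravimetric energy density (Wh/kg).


Step 1: V_pack = 10 * 3.346 = 33.46 V
Step 2: C_pack = 7 * 3.542 = 24.794 Ah
Step 3: E_pack = V_pack * C_pack = 33.46 * 24.794 = 829.61 Wh
Step 4: m_pack = 10 * 7 * 0.0688 * 1.196 = 5.7599 kg
Step 5: ED = E_pack / m_pack = 829.61 / 5.7599 = 144.0 Wh/kg

144.0 Wh/kg


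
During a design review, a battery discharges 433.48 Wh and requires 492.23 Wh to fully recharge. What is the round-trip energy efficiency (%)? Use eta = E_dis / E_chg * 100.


eta_e = E_dis / E_chg * 100 = 433.48 / 492.23 * 100 = 88.06%

88.06%


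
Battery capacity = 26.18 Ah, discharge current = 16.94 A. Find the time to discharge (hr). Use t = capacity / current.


Runtime = 26.18 Ah / 16.94 A = 1.545 hr

1.545 hr


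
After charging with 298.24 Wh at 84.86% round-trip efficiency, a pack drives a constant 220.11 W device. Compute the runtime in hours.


Step 1: E_discharge = eta/100 * E_charge = 84.86/100 * 298.24 = 253.09 Wh
Step 2: t = E_discharge / P = 253.09 / 220.11 = 1.150 hr

1.150 hr


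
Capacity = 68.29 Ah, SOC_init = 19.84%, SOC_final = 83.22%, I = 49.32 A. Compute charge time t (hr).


delta_Ah = 68.29 * (83.22 - 19.84) / 100 = 43.282 Ah
t = delta_Ah / I = 43.282 / 49.32 = 0.8776 hr

0.8776 hr


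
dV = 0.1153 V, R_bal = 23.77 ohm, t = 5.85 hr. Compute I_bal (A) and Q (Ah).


First, Ohm's law: I_bal = 0.1153 V / 23.77 ohm = 0.0048507 A
Then Q = I * t = 0.0048507 A * 5.85 hr = 0.02838 Ah

I=0.0048507 A, Q=0.02838 Ah


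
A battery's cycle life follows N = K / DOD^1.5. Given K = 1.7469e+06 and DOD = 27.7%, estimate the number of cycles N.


Step 1: DOD^1.5 = 27.7^1.5 = 145.79
Step 2: N = 1.7469e+06 / 145.79 = 11980 cycles

11980 cycles


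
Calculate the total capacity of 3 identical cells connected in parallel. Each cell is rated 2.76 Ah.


Parallel capacities add: 3 * 2.76 Ah = 8.28 Ah

8.28 Ah


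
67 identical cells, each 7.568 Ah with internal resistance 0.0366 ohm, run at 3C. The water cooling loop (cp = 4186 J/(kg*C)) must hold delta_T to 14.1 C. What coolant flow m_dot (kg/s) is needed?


Step 1: I = 3 * 7.568 = 22.704 A
Step 2: Q_cell = I^2 * R = 22.704^2 * 0.0366 = 18.866 W
Step 3: Q_total = 67 * 18.866 = 1264 W
Step 4: m_dot = Q_total / (cp * dT) = 1264 / (4186 * 14.1) = 0.02142 kg/s

0.02142 kg/s


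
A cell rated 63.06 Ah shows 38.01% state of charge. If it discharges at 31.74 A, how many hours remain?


Step 1: remaining = SOC/100 * C_total = 38.01/100 * 63.06 = 23.969 Ah
Step 2: t = remaining / I = 23.969 / 31.74 = 0.7552 hr

0.7552 hr


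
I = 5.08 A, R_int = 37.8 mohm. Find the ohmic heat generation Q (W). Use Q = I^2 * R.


Convert: R = 37.8 mohm = 0.0378 ohm
I^2 = 25.806
Q = 25.806 * 0.0378 = 0.9755 W

0.9755 W


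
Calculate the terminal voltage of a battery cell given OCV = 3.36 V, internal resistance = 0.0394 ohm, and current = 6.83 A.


V = OCV - I*R = 3.36 - 6.83 * 0.0394 = 3.091 V

3.091 V


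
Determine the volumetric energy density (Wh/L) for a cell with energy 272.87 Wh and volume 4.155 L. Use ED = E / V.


Volumetric ED = 272.87 Wh / 4.155 L = 65.67 Wh/L

65.67 Wh/L


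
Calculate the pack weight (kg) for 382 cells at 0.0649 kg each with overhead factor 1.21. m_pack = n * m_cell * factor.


m_pack = n * m_cell * overhead = 382 * 0.0649 * 1.21 = 30.00 kg

30.00 kg


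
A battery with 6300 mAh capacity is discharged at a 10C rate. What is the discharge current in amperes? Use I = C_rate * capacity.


Convert: capacity = 6300 mAh = 6.3 Ah
At 10C: I = 10 * 6.3 Ah = 63 A

63 A


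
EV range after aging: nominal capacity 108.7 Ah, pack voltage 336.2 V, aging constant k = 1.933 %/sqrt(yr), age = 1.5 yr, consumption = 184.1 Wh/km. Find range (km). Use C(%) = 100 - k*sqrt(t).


Step 1: capacity retention = 100 - 1.933 * sqrt(1.5) = 100 - 1.933 * 1.2247 = 97.633%
Step 2: C_now = 108.7 * 97.633/100 = 106.13 Ah
Step 3: E_pack = V * C_now = 336.2 * 106.13 = 35681 Wh
Step 4: range = E_pack / consumption = 35681 / 184.1 = 193.8 km

193.8 km


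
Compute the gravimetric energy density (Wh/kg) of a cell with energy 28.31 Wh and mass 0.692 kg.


ED = E / m = 28.31 / 0.692 = 40.91 Wh/kg

40.91 Wh/kg


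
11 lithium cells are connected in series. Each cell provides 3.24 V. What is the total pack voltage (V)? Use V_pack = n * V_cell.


With 11 cells in series at 3.24 V each, V_pack = 35.64 V

35.64 V


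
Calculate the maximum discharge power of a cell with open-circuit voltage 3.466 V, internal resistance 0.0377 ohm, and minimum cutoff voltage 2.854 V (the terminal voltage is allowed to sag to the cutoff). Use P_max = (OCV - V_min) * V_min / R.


P_max = (OCV - V_min) * V_min / R = (3.466 - 2.854) * 2.854 / 0.0377 = 0.612 * 2.854 / 0.0377 = 46.33 W

46.33 W


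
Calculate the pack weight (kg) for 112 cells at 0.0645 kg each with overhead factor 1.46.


Cell mass sum = 112 * 0.0645 = 7.224 kg
With overhead 1.46: m_pack = 7.224 * 1.46 = 10.55 kg

10.55 kg


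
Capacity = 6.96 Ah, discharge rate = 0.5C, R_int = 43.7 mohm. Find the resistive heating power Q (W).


Convert: R = 43.7 mohm = 0.0437 ohm
Step 1: I = C_rate * capacity = 0.5 * 6.96 = 3.48 A
Step 2: Q = I^2 * R = 3.48^2 * 0.0437 = 12.11 * 0.0437 = 0.5292 W

0.5292 W


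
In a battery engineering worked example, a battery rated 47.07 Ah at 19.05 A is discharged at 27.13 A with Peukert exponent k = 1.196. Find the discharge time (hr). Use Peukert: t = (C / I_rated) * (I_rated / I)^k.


Step 1: t_rated = C / I_rated = 47.07 / 19.05 = 2.4709 hr
Step 2: ratio = 19.05 / 27.13 = 0.70217
Step 3: ratio^k = 0.70217^1.196 = 0.65516
Step 4: t = t_rated * ratio^k = 2.4709 * 0.65516 = 1.619 hr

1.619 hr


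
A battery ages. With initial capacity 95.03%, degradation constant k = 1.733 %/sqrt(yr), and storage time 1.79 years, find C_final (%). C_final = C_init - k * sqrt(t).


sqrt(t) = sqrt(1.79) = 1.3379
C_final = 95.03 - 1.733 * 1.3379 = 92.71%

92.71%


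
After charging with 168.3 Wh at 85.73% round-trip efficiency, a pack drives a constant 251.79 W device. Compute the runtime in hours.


Step 1: E_discharge = eta/100 * E_charge = 85.73/100 * 168.3 = 144.28 Wh
Step 2: t = E_discharge / P = 144.28 / 251.79 = 0.5730 hr

0.5730 hr


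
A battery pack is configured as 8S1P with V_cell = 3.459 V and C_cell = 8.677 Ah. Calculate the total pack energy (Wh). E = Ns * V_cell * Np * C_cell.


E = Ns * Vcell * Np * Ccell = 8 * 3.459 * 1 * 8.677 = 240.1 Wh

240.1 Wh


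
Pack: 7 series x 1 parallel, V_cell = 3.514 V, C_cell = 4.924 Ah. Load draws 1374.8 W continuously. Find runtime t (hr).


Step 1: E_pack = Ns * V_cell * Np * C_cell = 7 * 3.514 * 1 * 4.924 = 121.12 Wh
Step 2: t = E_pack / P = 121.12 / 1374.8 = 0.08810 hr

0.08810 hr


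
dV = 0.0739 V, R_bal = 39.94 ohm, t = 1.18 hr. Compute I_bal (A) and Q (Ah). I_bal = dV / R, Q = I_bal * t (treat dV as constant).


First, Ohm's law: I_bal = 0.0739 V / 39.94 ohm = 0.0018503 A
Then Q = I * t = 0.0018503 A * 1.18 hr = 0.002183 Ah

I=0.0018503 A, Q=0.002183 Ah


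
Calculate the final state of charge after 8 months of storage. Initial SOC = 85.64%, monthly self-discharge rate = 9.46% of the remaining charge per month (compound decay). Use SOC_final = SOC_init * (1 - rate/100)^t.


Monthly retention factor = 1 - 9.46/100 = 0.9054
Over 8 months: factor^8 = 0.45157
SOC_final = 85.64 * 0.45157 = 38.67%

38.67%


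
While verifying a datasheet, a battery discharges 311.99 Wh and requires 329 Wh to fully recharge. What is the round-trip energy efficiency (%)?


Round-trip efficiency = 311.99/329 * 100% = 94.83%

94.83%


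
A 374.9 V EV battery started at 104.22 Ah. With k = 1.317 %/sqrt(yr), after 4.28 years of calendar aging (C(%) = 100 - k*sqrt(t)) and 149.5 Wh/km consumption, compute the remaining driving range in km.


Step 1: capacity retention = 100 - 1.317 * sqrt(4.28) = 100 - 1.317 * 2.0688 = 97.275%
Step 2: C_now = 104.22 * 97.275/100 = 101.38 Ah
Step 3: E_pack = V * C_now = 374.9 * 101.38 = 38007 Wh
Step 4: range = E_pack / consumption = 38007 / 149.5 = 254.2 km

254.2 km


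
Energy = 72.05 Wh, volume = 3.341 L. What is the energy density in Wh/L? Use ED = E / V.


Volumetric ED = 72.05 Wh / 3.341 L = 21.57 Wh/L

21.57 Wh/L


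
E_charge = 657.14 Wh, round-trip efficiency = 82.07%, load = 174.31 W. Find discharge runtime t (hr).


Step 1: E_discharge = eta/100 * E_charge = 82.07/100 * 657.14 = 539.31 Wh
Step 2: t = E_discharge / P = 539.31 / 174.31 = 3.094 hr

3.094 hr


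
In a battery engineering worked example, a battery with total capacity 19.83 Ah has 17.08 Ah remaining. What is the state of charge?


SOC = (remaining / total) * 100 = (17.08 / 19.83) * 100 = 86.13%

86.13%


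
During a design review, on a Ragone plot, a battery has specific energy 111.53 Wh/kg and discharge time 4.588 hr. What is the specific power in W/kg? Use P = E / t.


P_specific = E / t = 111.53 / 4.588 = 24.31 W/kg

24.31 W/kg


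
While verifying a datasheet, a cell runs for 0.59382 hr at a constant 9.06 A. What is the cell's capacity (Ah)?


C = I * t = 9.06 * 0.59382 = 5.380 Ah

5.380 Ah


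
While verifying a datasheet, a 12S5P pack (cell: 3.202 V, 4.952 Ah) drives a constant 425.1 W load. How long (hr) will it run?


Step 1: E_pack = Ns * V_cell * Np * C_cell = 12 * 3.202 * 5 * 4.952 = 951.38 Wh
Step 2: t = E_pack / P = 951.38 / 425.1 = 2.238 hr

2.238 hr


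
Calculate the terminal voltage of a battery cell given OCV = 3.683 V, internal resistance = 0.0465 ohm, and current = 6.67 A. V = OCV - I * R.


V = OCV - I*R = 3.683 - 6.67 * 0.0465 = 3.373 V

3.373 V


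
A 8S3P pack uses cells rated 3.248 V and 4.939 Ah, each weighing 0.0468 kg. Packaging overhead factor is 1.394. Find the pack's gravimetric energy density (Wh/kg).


Step 1: V_pack = 8 * 3.248 = 25.984 V
Step 2: C_pack = 3 * 4.939 = 14.817 Ah
Step 3: E_pack = V_pack * C_pack = 25.984 * 14.817 = 385 Wh
Step 4: m_pack = 8 * 3 * 0.0468 * 1.394 = 1.5657 kg
Step 5: ED = E_pack / m_pack = 385 / 1.5657 = 245.9 Wh/kg

245.9 Wh/kg


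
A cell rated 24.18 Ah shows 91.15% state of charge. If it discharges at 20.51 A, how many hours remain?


Step 1: remaining = SOC/100 * C_total = 91.15/100 * 24.18 = 22.04 Ah
Step 2: t = remaining / I = 22.04 / 20.51 = 1.075 hr

1.075 hr


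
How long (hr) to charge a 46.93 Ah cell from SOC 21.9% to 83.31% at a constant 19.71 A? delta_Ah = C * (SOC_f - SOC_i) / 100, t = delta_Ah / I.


Step 1: dSOC = 83.31% - 21.9% = 61.41%
Step 2: delta_Ah = 46.93 * 61.41 / 100 = 28.82 Ah
Step 3: t = 28.82 / 19.71 = 1.462 hr

1.462 hr


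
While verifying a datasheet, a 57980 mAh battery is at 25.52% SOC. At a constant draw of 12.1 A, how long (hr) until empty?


Convert: C_total = 57980 mAh = 57.98 Ah
Step 1: remaining = SOC/100 * C_total = 25.52/100 * 57.98 = 14.796 Ah
Step 2: t = remaining / I = 14.796 / 12.1 = 1.223 hr

1.223 hr


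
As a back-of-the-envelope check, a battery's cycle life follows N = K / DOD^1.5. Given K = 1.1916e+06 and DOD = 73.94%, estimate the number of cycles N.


Step 1: DOD^1.5 = 73.94^1.5 = 635.8
Step 2: N = 1.1916e+06 / 635.8 = 1874 cycles

1874 cycles


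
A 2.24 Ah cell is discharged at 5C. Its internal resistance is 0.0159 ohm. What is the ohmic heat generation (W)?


Step 1: I = C_rate * capacity = 5 * 2.24 = 11.2 A
Step 2: Q = I^2 * R = 11.2^2 * 0.0159 = 125.44 * 0.0159 = 1.994 W

1.994 W


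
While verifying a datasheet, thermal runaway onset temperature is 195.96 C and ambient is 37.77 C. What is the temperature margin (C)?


margin = T_onset - T_ambient = 195.96 - 37.77 = 158.19 C

158.19 C


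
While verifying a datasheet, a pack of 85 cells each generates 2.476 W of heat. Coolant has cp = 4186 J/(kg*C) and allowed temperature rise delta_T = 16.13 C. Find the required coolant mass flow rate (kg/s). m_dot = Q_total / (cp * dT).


Q_total = 85 * 2.476 = 210.46 W
m_dot = Q_total / (cp * dT) = 210.46 / (4186 * 16.13) = 0.003117 kg/s

0.003117 kg/s


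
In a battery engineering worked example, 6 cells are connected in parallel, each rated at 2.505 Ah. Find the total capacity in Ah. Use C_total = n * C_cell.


Parallel capacities add: 6 * 2.505 Ah = 15.03 Ah

15.03 Ah


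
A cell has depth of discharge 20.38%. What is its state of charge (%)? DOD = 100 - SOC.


SOC = 100 - DOD = 100 - 20.38 = 79.62%

79.62%


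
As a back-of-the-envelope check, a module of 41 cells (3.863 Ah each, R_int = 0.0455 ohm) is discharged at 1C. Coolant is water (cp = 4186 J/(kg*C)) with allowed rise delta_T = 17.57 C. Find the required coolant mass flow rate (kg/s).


Step 1: I = 1 * 3.863 = 3.863 A
Step 2: Q_cell = I^2 * R = 3.863^2 * 0.0455 = 0.67899 W
Step 3: Q_total = 41 * 0.67899 = 27.839 W
Step 4: m_dot = Q_total / (cp * dT) = 27.839 / (4186 * 17.57) = 3.785e-04 kg/s

3.785e-04 kg/s


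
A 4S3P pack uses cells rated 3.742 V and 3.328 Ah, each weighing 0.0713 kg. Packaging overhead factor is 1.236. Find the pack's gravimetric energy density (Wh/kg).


Step 1: V_pack = 4 * 3.742 = 14.968 V
Step 2: C_pack = 3 * 3.328 = 9.984 Ah
Step 3: E_pack = V_pack * C_pack = 14.968 * 9.984 = 149.44 Wh
Step 4: m_pack = 4 * 3 * 0.0713 * 1.236 = 1.0575 kg
Step 5: ED = E_pack / m_pack = 149.44 / 1.0575 = 141.3 Wh/kg

141.3 Wh/kg


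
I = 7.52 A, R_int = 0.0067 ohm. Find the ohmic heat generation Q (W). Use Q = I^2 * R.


I^2 = 56.55
Q = 56.55 * 0.0067 = 0.3789 W

0.3789 W


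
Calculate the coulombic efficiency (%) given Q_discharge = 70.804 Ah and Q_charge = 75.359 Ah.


Coulombic efficiency = 70.804/75.359 * 100% = 93.96%

93.96%


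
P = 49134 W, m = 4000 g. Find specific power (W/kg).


Convert: m = 4000 g = 4 kg
SP = P / m = 49134 / 4 = 12280 W/kg

12280 W/kg


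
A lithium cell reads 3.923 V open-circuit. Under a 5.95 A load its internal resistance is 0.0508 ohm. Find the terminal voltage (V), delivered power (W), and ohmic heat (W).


Step 1: V_terminal = OCV - I*R = 3.923 - 5.95 * 0.0508 = 3.6207 V
Step 2: P_out = V_terminal * I = 3.6207 * 5.95 = 21.54 W
Step 3: Q = I^2 * R = 5.95^2 * 0.0508 = 1.798 W

V=3.6207 V, P=21.54 W, Q=1.798 W


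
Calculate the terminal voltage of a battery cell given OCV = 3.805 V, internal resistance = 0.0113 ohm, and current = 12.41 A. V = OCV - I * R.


IR drop = 12.41 * 0.0113 = 0.14023 V
V = 3.805 - 0.14023 = 3.665 V

3.665 V


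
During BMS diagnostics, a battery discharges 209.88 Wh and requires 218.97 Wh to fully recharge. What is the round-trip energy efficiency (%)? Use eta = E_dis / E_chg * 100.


eta_e = E_dis / E_chg * 100 = 209.88 / 218.97 * 100 = 95.85%

95.85%


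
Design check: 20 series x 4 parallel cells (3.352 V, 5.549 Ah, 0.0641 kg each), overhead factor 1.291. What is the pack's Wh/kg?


Step 1: V_pack = 20 * 3.352 = 67.04 V
Step 2: C_pack = 4 * 5.549 = 22.196 Ah
Step 3: E_pack = V_pack * C_pack = 67.04 * 22.196 = 1488 Wh
Step 4: m_pack = 20 * 4 * 0.0641 * 1.291 = 6.6202 kg
Step 5: ED = E_pack / m_pack = 1488 / 6.6202 = 224.8 Wh/kg

224.8 Wh/kg


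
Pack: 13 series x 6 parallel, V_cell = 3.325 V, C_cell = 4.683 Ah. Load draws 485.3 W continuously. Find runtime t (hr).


Step 1: E_pack = Ns * V_cell * Np * C_cell = 13 * 3.325 * 6 * 4.683 = 1214.5 Wh
Step 2: t = E_pack / P = 1214.5 / 485.3 = 2.503 hr

2.503 hr


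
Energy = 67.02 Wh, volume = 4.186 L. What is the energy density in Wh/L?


Volumetric ED = 67.02 Wh / 4.186 L = 16.01 Wh/L

16.01 Wh/L


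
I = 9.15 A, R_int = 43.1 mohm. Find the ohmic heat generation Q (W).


Convert: R = 43.1 mohm = 0.0431 ohm
Q = I^2 * R = 9.15^2 * 0.0431 = 3.608 W

3.608 W


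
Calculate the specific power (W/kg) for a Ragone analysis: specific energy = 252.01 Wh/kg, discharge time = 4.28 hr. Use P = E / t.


Specific power = 252.01 Wh/kg / 4.28 hr = 58.88 W/kg

58.88 W/kg


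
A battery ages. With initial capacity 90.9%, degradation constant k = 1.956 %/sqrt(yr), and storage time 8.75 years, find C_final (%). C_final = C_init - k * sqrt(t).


Step 1: sqrt(8.75 yr) = 2.958
Step 2: drop = 1.956 * 2.958 = 5.7858
Step 3: C_final = 90.9 - 5.7858 = 85.11%

85.11%


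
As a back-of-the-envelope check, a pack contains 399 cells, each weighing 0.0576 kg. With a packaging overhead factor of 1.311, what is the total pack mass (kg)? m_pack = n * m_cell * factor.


Cell mass sum = 399 * 0.0576 = 22.982 kg
With overhead 1.311: m_pack = 22.982 * 1.311 = 30.13 kg

30.13 kg


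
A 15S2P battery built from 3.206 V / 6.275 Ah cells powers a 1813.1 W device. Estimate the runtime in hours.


Step 1: E_pack = Ns * V_cell * Np * C_cell = 15 * 3.206 * 2 * 6.275 = 603.53 Wh
Step 2: t = E_pack / P = 603.53 / 1813.1 = 0.3329 hr

0.3329 hr


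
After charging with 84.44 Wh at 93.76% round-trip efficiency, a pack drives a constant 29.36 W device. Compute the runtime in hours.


Step 1: E_discharge = eta/100 * E_charge = 93.76/100 * 84.44 = 79.171 Wh
Step 2: t = E_discharge / P = 79.171 / 29.36 = 2.697 hr

2.697 hr


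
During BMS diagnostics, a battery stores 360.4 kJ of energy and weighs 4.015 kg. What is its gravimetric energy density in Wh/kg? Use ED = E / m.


Convert: E = 360.4 kJ = 100.11 Wh
ED = E / m = 100.11 / 4.015 = 24.93 Wh/kg

24.93 Wh/kg
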